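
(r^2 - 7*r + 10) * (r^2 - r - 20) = r^4 - 8*r^3 - 3*r^2 + 130*r - 200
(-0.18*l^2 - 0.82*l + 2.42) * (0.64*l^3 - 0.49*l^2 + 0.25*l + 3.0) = -0.1152*l^5 - 0.4366*l^4 + 1.9056*l^3 - 1.9308*l^2 - 1.855*l + 7.26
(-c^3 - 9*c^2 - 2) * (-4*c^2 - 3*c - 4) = 4*c^5 + 39*c^4 + 31*c^3 + 44*c^2 + 6*c + 8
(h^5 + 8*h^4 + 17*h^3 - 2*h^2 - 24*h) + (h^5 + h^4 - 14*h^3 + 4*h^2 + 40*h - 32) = 2*h^5 + 9*h^4 + 3*h^3 + 2*h^2 + 16*h - 32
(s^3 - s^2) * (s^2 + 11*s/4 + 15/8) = s^5 + 7*s^4/4 - 7*s^3/8 - 15*s^2/8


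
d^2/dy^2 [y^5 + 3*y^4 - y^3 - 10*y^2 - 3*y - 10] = 20*y^3 + 36*y^2 - 6*y - 20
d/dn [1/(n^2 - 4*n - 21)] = 2*(2 - n)/(-n^2 + 4*n + 21)^2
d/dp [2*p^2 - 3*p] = 4*p - 3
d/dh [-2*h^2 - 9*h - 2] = -4*h - 9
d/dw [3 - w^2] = -2*w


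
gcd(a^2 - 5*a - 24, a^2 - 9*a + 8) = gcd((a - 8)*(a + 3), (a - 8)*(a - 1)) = a - 8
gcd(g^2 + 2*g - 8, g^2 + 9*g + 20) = g + 4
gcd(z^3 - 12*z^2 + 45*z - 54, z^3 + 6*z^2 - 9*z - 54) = z - 3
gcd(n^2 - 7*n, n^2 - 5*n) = n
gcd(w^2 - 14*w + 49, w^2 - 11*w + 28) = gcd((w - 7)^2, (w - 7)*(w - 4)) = w - 7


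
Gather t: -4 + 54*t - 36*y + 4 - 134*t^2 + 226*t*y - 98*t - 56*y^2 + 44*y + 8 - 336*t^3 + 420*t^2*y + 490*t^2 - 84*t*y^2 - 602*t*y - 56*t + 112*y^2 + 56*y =-336*t^3 + t^2*(420*y + 356) + t*(-84*y^2 - 376*y - 100) + 56*y^2 + 64*y + 8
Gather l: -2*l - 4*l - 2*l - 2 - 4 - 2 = -8*l - 8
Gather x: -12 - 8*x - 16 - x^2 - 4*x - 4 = -x^2 - 12*x - 32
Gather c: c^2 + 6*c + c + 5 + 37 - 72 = c^2 + 7*c - 30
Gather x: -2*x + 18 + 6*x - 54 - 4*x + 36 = 0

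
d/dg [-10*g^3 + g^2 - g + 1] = -30*g^2 + 2*g - 1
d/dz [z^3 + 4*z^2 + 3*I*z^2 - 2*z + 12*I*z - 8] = 3*z^2 + z*(8 + 6*I) - 2 + 12*I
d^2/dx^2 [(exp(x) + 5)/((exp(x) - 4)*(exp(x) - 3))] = (exp(4*x) + 27*exp(3*x) - 177*exp(2*x) + 89*exp(x) + 564)*exp(x)/(exp(6*x) - 21*exp(5*x) + 183*exp(4*x) - 847*exp(3*x) + 2196*exp(2*x) - 3024*exp(x) + 1728)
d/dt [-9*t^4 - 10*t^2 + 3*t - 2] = -36*t^3 - 20*t + 3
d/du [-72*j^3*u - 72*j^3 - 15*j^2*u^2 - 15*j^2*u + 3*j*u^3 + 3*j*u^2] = 3*j*(-24*j^2 - 10*j*u - 5*j + 3*u^2 + 2*u)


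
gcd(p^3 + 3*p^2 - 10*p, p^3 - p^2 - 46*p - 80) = p + 5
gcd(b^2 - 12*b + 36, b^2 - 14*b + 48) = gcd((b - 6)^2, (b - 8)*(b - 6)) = b - 6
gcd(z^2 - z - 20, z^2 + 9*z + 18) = 1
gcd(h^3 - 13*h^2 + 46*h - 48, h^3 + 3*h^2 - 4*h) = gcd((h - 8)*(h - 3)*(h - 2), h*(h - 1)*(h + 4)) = 1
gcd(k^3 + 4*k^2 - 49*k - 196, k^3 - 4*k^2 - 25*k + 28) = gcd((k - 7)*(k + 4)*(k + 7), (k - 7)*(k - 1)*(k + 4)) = k^2 - 3*k - 28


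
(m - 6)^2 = m^2 - 12*m + 36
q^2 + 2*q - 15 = (q - 3)*(q + 5)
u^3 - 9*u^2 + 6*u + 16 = (u - 8)*(u - 2)*(u + 1)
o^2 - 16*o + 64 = (o - 8)^2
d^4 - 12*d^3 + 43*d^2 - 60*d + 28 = (d - 7)*(d - 2)^2*(d - 1)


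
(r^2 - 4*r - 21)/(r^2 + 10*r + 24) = (r^2 - 4*r - 21)/(r^2 + 10*r + 24)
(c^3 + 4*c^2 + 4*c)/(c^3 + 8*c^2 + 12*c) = (c + 2)/(c + 6)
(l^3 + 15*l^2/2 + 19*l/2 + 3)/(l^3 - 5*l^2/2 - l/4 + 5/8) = 4*(l^2 + 7*l + 6)/(4*l^2 - 12*l + 5)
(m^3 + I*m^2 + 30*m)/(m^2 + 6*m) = (m^2 + I*m + 30)/(m + 6)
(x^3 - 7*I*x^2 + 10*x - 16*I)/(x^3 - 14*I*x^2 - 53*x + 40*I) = (x + 2*I)/(x - 5*I)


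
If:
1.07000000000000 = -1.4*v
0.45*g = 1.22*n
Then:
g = 2.71111111111111*n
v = -0.76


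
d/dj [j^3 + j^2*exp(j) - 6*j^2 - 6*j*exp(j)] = j^2*exp(j) + 3*j^2 - 4*j*exp(j) - 12*j - 6*exp(j)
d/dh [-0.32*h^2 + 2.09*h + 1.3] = 2.09 - 0.64*h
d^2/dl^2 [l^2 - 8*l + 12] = 2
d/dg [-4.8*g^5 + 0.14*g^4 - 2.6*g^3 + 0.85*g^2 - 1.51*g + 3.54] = -24.0*g^4 + 0.56*g^3 - 7.8*g^2 + 1.7*g - 1.51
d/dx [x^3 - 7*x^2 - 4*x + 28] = 3*x^2 - 14*x - 4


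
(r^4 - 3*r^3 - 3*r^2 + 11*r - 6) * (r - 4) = r^5 - 7*r^4 + 9*r^3 + 23*r^2 - 50*r + 24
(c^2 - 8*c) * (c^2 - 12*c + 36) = c^4 - 20*c^3 + 132*c^2 - 288*c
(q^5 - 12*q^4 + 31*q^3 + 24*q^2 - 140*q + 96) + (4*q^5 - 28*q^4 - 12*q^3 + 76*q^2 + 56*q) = 5*q^5 - 40*q^4 + 19*q^3 + 100*q^2 - 84*q + 96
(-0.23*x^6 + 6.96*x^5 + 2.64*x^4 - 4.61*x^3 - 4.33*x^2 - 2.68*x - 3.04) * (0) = 0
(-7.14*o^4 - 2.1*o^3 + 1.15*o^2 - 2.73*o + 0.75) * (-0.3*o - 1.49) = 2.142*o^5 + 11.2686*o^4 + 2.784*o^3 - 0.8945*o^2 + 3.8427*o - 1.1175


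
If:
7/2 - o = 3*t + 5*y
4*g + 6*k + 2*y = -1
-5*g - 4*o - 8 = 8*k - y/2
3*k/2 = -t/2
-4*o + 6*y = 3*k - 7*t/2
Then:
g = -10107/3032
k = 435/379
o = 321/1516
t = -1305/379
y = 4129/1516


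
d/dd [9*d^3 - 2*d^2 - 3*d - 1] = 27*d^2 - 4*d - 3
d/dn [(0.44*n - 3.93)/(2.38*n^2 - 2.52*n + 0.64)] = (-1.0472*n^2 + 18.7068*n - 9.622)/(5.6644*n^4 - 11.9952*n^3 + 9.3968*n^2 - 3.2256*n + 0.4096)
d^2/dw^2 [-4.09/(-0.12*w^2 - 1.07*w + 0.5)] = (-0.117792*w^2 - 1.050312*w + 4.09*(0.24*w + 1.07)*(0.48*w + 2.14) + 0.4908)/(0.12*w^2 + 1.07*w - 0.5)^3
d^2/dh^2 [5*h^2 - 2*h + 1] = 10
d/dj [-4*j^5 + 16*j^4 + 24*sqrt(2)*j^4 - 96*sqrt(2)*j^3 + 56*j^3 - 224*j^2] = 4*j*(-5*j^3 + 16*j^2 + 24*sqrt(2)*j^2 - 72*sqrt(2)*j + 42*j - 112)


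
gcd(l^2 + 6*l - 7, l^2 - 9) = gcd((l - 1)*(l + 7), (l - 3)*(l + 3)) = 1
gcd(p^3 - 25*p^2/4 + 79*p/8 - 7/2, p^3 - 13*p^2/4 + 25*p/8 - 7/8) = p^2 - 9*p/4 + 7/8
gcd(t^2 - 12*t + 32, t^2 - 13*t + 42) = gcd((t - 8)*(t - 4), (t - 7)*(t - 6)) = 1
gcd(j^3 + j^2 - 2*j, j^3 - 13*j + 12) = j - 1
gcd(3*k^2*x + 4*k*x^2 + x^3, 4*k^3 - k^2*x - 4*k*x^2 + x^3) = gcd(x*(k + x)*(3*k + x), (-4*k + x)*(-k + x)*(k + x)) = k + x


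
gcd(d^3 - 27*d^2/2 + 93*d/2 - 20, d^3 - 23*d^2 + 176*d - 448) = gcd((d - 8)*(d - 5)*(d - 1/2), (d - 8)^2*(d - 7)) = d - 8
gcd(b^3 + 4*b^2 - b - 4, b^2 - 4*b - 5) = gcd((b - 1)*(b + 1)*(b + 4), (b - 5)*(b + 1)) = b + 1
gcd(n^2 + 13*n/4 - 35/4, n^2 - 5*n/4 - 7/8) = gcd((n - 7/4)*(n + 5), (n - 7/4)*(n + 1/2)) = n - 7/4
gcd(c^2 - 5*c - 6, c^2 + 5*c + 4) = c + 1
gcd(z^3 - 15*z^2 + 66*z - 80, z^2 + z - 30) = z - 5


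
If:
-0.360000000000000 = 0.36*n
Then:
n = -1.00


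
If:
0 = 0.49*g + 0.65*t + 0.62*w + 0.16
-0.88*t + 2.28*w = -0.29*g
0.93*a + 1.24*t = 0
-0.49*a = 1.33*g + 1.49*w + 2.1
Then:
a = -0.87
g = -1.80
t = 0.65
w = 0.48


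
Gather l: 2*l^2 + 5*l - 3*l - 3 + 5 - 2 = 2*l^2 + 2*l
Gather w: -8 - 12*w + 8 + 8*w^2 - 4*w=8*w^2 - 16*w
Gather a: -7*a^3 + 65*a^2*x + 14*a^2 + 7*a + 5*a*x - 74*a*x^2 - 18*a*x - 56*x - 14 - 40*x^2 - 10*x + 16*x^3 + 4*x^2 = -7*a^3 + a^2*(65*x + 14) + a*(-74*x^2 - 13*x + 7) + 16*x^3 - 36*x^2 - 66*x - 14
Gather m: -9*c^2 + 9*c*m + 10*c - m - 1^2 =-9*c^2 + 10*c + m*(9*c - 1) - 1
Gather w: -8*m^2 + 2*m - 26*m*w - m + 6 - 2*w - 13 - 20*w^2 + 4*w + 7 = -8*m^2 + m - 20*w^2 + w*(2 - 26*m)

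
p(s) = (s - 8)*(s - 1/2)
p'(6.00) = 3.50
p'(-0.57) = -9.64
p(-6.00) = 91.00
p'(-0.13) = -8.76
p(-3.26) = 42.34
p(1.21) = -4.82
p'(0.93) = -6.64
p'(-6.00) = -20.50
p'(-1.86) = -12.22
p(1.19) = -4.70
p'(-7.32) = -23.14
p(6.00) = -11.00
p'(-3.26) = -15.02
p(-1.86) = 23.27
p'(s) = 2*s - 17/2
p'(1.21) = -6.08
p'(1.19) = -6.12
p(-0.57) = 9.17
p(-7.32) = 119.80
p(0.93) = -3.04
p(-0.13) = 5.12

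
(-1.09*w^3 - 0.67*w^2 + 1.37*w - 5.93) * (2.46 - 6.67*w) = 7.2703*w^4 + 1.7875*w^3 - 10.7861*w^2 + 42.9233*w - 14.5878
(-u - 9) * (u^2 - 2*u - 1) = -u^3 - 7*u^2 + 19*u + 9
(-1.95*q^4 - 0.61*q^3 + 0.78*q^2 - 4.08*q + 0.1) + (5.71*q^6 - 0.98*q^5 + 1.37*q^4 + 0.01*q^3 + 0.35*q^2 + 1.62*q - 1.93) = 5.71*q^6 - 0.98*q^5 - 0.58*q^4 - 0.6*q^3 + 1.13*q^2 - 2.46*q - 1.83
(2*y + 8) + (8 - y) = y + 16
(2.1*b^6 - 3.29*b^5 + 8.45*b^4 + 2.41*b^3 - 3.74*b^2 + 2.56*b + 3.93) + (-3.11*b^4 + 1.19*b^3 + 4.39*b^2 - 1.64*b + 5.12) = 2.1*b^6 - 3.29*b^5 + 5.34*b^4 + 3.6*b^3 + 0.649999999999999*b^2 + 0.92*b + 9.05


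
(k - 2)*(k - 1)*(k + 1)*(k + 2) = k^4 - 5*k^2 + 4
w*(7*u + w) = 7*u*w + w^2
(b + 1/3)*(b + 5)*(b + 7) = b^3 + 37*b^2/3 + 39*b + 35/3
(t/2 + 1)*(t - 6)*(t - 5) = t^3/2 - 9*t^2/2 + 4*t + 30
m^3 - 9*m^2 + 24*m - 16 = (m - 4)^2*(m - 1)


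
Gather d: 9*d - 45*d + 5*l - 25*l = -36*d - 20*l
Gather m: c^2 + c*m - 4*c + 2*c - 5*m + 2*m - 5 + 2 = c^2 - 2*c + m*(c - 3) - 3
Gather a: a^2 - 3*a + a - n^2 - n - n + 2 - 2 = a^2 - 2*a - n^2 - 2*n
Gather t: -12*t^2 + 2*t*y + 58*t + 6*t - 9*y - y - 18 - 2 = -12*t^2 + t*(2*y + 64) - 10*y - 20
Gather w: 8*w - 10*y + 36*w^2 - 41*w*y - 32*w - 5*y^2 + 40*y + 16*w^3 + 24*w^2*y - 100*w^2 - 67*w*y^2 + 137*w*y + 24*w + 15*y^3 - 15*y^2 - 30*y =16*w^3 + w^2*(24*y - 64) + w*(-67*y^2 + 96*y) + 15*y^3 - 20*y^2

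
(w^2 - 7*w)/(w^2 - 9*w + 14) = w/(w - 2)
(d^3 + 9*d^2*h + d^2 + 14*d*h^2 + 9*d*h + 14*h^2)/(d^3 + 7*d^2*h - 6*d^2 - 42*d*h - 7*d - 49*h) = (d + 2*h)/(d - 7)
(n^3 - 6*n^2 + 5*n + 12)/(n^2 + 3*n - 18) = (n^2 - 3*n - 4)/(n + 6)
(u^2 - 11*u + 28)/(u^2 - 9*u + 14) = (u - 4)/(u - 2)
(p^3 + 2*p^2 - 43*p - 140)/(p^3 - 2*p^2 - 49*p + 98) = (p^2 + 9*p + 20)/(p^2 + 5*p - 14)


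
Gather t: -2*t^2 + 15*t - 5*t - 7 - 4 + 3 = -2*t^2 + 10*t - 8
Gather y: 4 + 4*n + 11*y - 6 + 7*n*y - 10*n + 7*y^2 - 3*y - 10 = -6*n + 7*y^2 + y*(7*n + 8) - 12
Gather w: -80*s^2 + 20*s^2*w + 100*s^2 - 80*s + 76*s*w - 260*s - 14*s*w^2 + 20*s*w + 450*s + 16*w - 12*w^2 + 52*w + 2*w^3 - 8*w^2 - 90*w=20*s^2 + 110*s + 2*w^3 + w^2*(-14*s - 20) + w*(20*s^2 + 96*s - 22)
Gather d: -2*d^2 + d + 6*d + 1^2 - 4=-2*d^2 + 7*d - 3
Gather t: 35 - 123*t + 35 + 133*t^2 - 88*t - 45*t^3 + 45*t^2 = -45*t^3 + 178*t^2 - 211*t + 70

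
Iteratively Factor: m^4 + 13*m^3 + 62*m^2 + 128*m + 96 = (m + 4)*(m^3 + 9*m^2 + 26*m + 24) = (m + 3)*(m + 4)*(m^2 + 6*m + 8) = (m + 2)*(m + 3)*(m + 4)*(m + 4)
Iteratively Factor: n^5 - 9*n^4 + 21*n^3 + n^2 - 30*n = (n - 2)*(n^4 - 7*n^3 + 7*n^2 + 15*n) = (n - 3)*(n - 2)*(n^3 - 4*n^2 - 5*n) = n*(n - 3)*(n - 2)*(n^2 - 4*n - 5) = n*(n - 5)*(n - 3)*(n - 2)*(n + 1)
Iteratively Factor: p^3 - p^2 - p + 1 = (p - 1)*(p^2 - 1) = (p - 1)^2*(p + 1)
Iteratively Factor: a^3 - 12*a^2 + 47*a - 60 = (a - 4)*(a^2 - 8*a + 15) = (a - 5)*(a - 4)*(a - 3)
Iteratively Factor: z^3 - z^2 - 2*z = (z + 1)*(z^2 - 2*z) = z*(z + 1)*(z - 2)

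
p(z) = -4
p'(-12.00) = 0.00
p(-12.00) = -4.00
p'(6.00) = 0.00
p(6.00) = -4.00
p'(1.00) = 0.00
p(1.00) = -4.00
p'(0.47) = 0.00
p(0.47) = -4.00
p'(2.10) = 0.00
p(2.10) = -4.00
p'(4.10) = 0.00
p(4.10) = -4.00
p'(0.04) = 0.00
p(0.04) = -4.00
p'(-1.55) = 0.00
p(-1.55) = -4.00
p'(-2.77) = 0.00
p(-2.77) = -4.00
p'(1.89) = 0.00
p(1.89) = -4.00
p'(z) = 0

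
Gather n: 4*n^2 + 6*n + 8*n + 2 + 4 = 4*n^2 + 14*n + 6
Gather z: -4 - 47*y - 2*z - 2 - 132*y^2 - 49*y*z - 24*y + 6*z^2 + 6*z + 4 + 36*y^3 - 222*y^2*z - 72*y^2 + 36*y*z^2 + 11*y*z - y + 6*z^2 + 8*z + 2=36*y^3 - 204*y^2 - 72*y + z^2*(36*y + 12) + z*(-222*y^2 - 38*y + 12)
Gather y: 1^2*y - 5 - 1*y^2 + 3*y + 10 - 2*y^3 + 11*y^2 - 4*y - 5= -2*y^3 + 10*y^2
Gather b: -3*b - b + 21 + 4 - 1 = 24 - 4*b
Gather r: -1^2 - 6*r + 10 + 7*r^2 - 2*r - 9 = 7*r^2 - 8*r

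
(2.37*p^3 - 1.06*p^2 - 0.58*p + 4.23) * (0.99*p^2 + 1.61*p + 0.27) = 2.3463*p^5 + 2.7663*p^4 - 1.6409*p^3 + 2.9677*p^2 + 6.6537*p + 1.1421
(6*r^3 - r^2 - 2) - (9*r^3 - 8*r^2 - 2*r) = -3*r^3 + 7*r^2 + 2*r - 2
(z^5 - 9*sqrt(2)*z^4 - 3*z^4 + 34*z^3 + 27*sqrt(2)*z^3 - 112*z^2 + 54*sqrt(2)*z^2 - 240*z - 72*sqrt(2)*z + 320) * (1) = z^5 - 9*sqrt(2)*z^4 - 3*z^4 + 34*z^3 + 27*sqrt(2)*z^3 - 112*z^2 + 54*sqrt(2)*z^2 - 240*z - 72*sqrt(2)*z + 320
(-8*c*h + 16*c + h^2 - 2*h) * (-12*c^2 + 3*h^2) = 96*c^3*h - 192*c^3 - 12*c^2*h^2 + 24*c^2*h - 24*c*h^3 + 48*c*h^2 + 3*h^4 - 6*h^3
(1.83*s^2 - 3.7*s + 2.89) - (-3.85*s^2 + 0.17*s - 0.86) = 5.68*s^2 - 3.87*s + 3.75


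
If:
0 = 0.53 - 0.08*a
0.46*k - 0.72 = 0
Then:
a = 6.62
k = 1.57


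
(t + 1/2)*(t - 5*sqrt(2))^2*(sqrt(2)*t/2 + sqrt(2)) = sqrt(2)*t^4/2 - 10*t^3 + 5*sqrt(2)*t^3/4 - 25*t^2 + 51*sqrt(2)*t^2/2 - 10*t + 125*sqrt(2)*t/2 + 25*sqrt(2)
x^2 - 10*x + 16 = (x - 8)*(x - 2)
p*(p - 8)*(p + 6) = p^3 - 2*p^2 - 48*p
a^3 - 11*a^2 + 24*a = a*(a - 8)*(a - 3)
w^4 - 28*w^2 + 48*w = w*(w - 4)*(w - 2)*(w + 6)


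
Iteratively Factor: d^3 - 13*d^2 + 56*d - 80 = (d - 4)*(d^2 - 9*d + 20) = (d - 5)*(d - 4)*(d - 4)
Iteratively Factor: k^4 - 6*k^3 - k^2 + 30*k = (k)*(k^3 - 6*k^2 - k + 30) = k*(k + 2)*(k^2 - 8*k + 15) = k*(k - 3)*(k + 2)*(k - 5)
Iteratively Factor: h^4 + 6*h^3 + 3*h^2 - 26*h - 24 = (h + 4)*(h^3 + 2*h^2 - 5*h - 6) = (h + 1)*(h + 4)*(h^2 + h - 6) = (h + 1)*(h + 3)*(h + 4)*(h - 2)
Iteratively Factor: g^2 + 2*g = (g)*(g + 2)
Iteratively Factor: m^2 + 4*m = (m)*(m + 4)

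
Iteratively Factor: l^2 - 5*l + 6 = (l - 3)*(l - 2)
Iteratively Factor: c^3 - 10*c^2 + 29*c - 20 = (c - 5)*(c^2 - 5*c + 4) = (c - 5)*(c - 1)*(c - 4)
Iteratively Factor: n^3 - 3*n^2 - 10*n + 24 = (n - 2)*(n^2 - n - 12) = (n - 2)*(n + 3)*(n - 4)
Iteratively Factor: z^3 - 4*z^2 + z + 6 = (z - 3)*(z^2 - z - 2) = (z - 3)*(z - 2)*(z + 1)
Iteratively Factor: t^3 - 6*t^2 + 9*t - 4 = (t - 4)*(t^2 - 2*t + 1) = (t - 4)*(t - 1)*(t - 1)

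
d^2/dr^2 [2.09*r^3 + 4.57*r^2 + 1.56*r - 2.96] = 12.54*r + 9.14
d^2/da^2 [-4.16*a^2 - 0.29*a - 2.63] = -8.32000000000000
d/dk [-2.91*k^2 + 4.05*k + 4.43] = 4.05 - 5.82*k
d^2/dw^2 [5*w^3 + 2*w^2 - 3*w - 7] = 30*w + 4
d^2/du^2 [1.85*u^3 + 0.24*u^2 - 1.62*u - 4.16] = 11.1*u + 0.48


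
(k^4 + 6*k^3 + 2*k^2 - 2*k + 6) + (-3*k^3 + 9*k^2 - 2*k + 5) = k^4 + 3*k^3 + 11*k^2 - 4*k + 11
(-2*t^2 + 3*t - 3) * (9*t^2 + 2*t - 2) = -18*t^4 + 23*t^3 - 17*t^2 - 12*t + 6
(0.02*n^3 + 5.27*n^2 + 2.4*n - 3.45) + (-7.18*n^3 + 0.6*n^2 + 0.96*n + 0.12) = -7.16*n^3 + 5.87*n^2 + 3.36*n - 3.33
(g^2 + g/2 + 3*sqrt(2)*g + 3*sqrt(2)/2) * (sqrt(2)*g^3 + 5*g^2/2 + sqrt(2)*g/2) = sqrt(2)*g^5 + sqrt(2)*g^4/2 + 17*g^4/2 + 17*g^3/4 + 8*sqrt(2)*g^3 + 3*g^2 + 4*sqrt(2)*g^2 + 3*g/2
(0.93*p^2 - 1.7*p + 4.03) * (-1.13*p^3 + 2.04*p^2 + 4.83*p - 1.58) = -1.0509*p^5 + 3.8182*p^4 - 3.53*p^3 - 1.4592*p^2 + 22.1509*p - 6.3674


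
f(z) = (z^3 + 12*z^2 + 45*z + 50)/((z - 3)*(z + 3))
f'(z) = (3*z^2 + 24*z + 45)/((z - 3)*(z + 3)) - (z^3 + 12*z^2 + 45*z + 50)/((z - 3)*(z + 3)^2) - (z^3 + 12*z^2 + 45*z + 50)/((z - 3)^2*(z + 3))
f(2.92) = -651.63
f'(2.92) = -8332.35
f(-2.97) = 22.32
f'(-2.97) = -741.24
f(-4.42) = -0.08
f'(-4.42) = -0.30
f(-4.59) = -0.04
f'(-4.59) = -0.19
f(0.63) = -9.69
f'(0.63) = -8.55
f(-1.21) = -1.51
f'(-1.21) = -2.22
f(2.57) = -109.34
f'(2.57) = -287.47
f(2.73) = -182.68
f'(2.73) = -730.62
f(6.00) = 35.85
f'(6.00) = -4.93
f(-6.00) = -0.15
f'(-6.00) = 0.27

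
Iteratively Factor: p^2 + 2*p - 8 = (p - 2)*(p + 4)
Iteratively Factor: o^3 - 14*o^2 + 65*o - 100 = (o - 5)*(o^2 - 9*o + 20) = (o - 5)*(o - 4)*(o - 5)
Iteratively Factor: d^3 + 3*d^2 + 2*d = (d + 1)*(d^2 + 2*d) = (d + 1)*(d + 2)*(d)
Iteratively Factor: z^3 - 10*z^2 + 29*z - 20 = (z - 1)*(z^2 - 9*z + 20) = (z - 5)*(z - 1)*(z - 4)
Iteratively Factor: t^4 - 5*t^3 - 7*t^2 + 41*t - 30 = (t - 2)*(t^3 - 3*t^2 - 13*t + 15) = (t - 2)*(t + 3)*(t^2 - 6*t + 5) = (t - 2)*(t - 1)*(t + 3)*(t - 5)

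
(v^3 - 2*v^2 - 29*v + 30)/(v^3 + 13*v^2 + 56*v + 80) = (v^2 - 7*v + 6)/(v^2 + 8*v + 16)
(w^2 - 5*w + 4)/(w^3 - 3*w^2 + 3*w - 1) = (w - 4)/(w^2 - 2*w + 1)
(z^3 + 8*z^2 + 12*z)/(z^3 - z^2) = (z^2 + 8*z + 12)/(z*(z - 1))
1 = 1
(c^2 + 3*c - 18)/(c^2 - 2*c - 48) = (c - 3)/(c - 8)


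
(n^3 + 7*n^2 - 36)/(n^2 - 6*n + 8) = (n^2 + 9*n + 18)/(n - 4)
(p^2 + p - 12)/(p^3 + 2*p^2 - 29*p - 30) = (p^2 + p - 12)/(p^3 + 2*p^2 - 29*p - 30)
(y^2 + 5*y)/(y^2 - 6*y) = (y + 5)/(y - 6)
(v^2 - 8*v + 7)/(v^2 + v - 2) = (v - 7)/(v + 2)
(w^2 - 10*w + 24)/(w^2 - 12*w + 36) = (w - 4)/(w - 6)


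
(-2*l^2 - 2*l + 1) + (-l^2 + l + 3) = -3*l^2 - l + 4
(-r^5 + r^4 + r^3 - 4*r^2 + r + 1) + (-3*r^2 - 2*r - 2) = -r^5 + r^4 + r^3 - 7*r^2 - r - 1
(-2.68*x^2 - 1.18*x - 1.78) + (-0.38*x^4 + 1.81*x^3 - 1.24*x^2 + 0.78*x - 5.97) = -0.38*x^4 + 1.81*x^3 - 3.92*x^2 - 0.4*x - 7.75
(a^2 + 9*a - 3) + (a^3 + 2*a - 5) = a^3 + a^2 + 11*a - 8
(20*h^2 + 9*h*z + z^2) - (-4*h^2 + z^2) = 24*h^2 + 9*h*z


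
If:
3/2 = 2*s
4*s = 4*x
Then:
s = 3/4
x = 3/4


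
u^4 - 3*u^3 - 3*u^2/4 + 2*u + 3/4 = (u - 3)*(u - 1)*(u + 1/2)^2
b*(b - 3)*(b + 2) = b^3 - b^2 - 6*b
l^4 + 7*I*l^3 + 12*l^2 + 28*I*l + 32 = (l - 2*I)*(l - I)*(l + 2*I)*(l + 8*I)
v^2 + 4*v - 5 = (v - 1)*(v + 5)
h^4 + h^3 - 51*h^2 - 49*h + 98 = (h - 7)*(h - 1)*(h + 2)*(h + 7)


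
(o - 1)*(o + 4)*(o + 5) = o^3 + 8*o^2 + 11*o - 20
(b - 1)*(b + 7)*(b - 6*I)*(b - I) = b^4 + 6*b^3 - 7*I*b^3 - 13*b^2 - 42*I*b^2 - 36*b + 49*I*b + 42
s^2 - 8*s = s*(s - 8)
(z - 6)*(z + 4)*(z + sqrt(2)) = z^3 - 2*z^2 + sqrt(2)*z^2 - 24*z - 2*sqrt(2)*z - 24*sqrt(2)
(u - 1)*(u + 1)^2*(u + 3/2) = u^4 + 5*u^3/2 + u^2/2 - 5*u/2 - 3/2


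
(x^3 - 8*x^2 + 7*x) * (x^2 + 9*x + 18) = x^5 + x^4 - 47*x^3 - 81*x^2 + 126*x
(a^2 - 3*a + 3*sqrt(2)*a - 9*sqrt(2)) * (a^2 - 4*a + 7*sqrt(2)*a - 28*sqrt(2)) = a^4 - 7*a^3 + 10*sqrt(2)*a^3 - 70*sqrt(2)*a^2 + 54*a^2 - 294*a + 120*sqrt(2)*a + 504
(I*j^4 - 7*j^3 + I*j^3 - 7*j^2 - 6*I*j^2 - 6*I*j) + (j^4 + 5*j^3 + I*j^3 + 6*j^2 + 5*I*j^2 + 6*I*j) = j^4 + I*j^4 - 2*j^3 + 2*I*j^3 - j^2 - I*j^2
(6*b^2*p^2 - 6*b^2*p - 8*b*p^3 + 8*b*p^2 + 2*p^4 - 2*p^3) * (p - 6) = 6*b^2*p^3 - 42*b^2*p^2 + 36*b^2*p - 8*b*p^4 + 56*b*p^3 - 48*b*p^2 + 2*p^5 - 14*p^4 + 12*p^3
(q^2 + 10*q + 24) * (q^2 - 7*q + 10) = q^4 + 3*q^3 - 36*q^2 - 68*q + 240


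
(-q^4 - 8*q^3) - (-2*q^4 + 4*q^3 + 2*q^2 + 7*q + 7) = q^4 - 12*q^3 - 2*q^2 - 7*q - 7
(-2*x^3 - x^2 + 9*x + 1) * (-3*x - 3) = 6*x^4 + 9*x^3 - 24*x^2 - 30*x - 3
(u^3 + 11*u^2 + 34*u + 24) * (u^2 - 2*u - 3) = u^5 + 9*u^4 + 9*u^3 - 77*u^2 - 150*u - 72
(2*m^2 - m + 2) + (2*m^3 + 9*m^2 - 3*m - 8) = 2*m^3 + 11*m^2 - 4*m - 6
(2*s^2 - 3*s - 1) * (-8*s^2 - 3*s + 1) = -16*s^4 + 18*s^3 + 19*s^2 - 1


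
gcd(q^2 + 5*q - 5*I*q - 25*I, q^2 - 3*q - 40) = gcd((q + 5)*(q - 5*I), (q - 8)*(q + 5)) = q + 5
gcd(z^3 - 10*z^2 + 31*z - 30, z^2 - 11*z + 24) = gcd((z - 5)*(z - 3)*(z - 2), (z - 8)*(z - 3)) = z - 3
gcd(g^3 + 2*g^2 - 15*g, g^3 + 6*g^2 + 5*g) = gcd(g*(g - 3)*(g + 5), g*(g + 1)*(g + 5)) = g^2 + 5*g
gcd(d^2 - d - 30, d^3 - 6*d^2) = d - 6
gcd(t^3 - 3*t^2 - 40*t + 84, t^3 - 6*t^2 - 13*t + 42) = t^2 - 9*t + 14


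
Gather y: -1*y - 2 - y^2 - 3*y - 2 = -y^2 - 4*y - 4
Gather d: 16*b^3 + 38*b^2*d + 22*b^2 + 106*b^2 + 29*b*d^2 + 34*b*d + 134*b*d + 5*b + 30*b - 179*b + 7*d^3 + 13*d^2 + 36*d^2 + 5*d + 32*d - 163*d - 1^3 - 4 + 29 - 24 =16*b^3 + 128*b^2 - 144*b + 7*d^3 + d^2*(29*b + 49) + d*(38*b^2 + 168*b - 126)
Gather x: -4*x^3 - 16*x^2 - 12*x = -4*x^3 - 16*x^2 - 12*x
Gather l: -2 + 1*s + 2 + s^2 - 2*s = s^2 - s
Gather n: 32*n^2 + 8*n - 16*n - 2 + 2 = 32*n^2 - 8*n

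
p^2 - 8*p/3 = p*(p - 8/3)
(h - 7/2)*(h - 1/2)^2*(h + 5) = h^4 + h^3/2 - 75*h^2/4 + 143*h/8 - 35/8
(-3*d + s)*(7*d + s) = -21*d^2 + 4*d*s + s^2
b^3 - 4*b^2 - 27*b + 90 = (b - 6)*(b - 3)*(b + 5)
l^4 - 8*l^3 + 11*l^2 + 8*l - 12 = (l - 6)*(l - 2)*(l - 1)*(l + 1)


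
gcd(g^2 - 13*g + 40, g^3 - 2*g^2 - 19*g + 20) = g - 5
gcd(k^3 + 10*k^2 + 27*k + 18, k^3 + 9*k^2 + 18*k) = k^2 + 9*k + 18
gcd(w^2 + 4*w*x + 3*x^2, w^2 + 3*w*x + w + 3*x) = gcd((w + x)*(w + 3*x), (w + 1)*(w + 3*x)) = w + 3*x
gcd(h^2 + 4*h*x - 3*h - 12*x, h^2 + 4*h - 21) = h - 3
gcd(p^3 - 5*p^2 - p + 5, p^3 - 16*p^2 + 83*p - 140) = p - 5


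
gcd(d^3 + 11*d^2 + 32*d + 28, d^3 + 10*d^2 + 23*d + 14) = d^2 + 9*d + 14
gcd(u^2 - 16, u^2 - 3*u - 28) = u + 4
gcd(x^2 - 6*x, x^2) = x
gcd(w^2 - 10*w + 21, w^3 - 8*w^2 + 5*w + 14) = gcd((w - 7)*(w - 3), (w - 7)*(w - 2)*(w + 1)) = w - 7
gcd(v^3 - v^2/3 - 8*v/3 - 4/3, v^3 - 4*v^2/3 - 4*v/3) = v^2 - 4*v/3 - 4/3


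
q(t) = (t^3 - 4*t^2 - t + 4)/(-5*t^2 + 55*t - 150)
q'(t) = (10*t - 55)*(t^3 - 4*t^2 - t + 4)/(-5*t^2 + 55*t - 150)^2 + (3*t^2 - 8*t - 1)/(-5*t^2 + 55*t - 150) = (-t^4 + 22*t^3 - 135*t^2 + 248*t - 14)/(5*(t^4 - 22*t^3 + 181*t^2 - 660*t + 900))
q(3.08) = 0.28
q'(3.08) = 0.14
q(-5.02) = 0.40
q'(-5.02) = -0.13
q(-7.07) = 0.69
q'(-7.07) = -0.15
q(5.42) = 33.08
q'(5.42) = 14.21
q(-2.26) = 0.09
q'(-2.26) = -0.09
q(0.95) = -0.00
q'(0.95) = 0.06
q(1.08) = 0.01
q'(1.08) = 0.07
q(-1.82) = 0.05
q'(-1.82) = -0.07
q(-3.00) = 0.16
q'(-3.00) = -0.10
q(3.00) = 0.27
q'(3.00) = 0.16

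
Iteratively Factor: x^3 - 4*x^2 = (x)*(x^2 - 4*x) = x^2*(x - 4)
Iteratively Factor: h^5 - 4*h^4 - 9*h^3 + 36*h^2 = (h - 4)*(h^4 - 9*h^2) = (h - 4)*(h - 3)*(h^3 + 3*h^2) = h*(h - 4)*(h - 3)*(h^2 + 3*h) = h^2*(h - 4)*(h - 3)*(h + 3)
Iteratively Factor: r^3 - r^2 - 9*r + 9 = (r - 1)*(r^2 - 9) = (r - 3)*(r - 1)*(r + 3)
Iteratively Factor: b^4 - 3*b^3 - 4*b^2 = (b)*(b^3 - 3*b^2 - 4*b) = b^2*(b^2 - 3*b - 4) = b^2*(b + 1)*(b - 4)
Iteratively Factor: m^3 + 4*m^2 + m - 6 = (m + 2)*(m^2 + 2*m - 3) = (m + 2)*(m + 3)*(m - 1)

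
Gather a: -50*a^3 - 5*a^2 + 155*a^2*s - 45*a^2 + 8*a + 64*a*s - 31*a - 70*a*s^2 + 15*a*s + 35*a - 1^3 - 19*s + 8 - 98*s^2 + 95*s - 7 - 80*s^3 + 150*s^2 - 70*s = -50*a^3 + a^2*(155*s - 50) + a*(-70*s^2 + 79*s + 12) - 80*s^3 + 52*s^2 + 6*s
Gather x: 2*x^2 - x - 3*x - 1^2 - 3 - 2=2*x^2 - 4*x - 6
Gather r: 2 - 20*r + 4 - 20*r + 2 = 8 - 40*r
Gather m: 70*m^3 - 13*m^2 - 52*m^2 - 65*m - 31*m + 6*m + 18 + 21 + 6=70*m^3 - 65*m^2 - 90*m + 45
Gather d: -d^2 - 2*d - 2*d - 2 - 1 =-d^2 - 4*d - 3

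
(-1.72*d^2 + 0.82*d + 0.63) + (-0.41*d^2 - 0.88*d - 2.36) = -2.13*d^2 - 0.0600000000000001*d - 1.73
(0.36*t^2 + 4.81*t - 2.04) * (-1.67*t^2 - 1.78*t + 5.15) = -0.6012*t^4 - 8.6735*t^3 - 3.301*t^2 + 28.4027*t - 10.506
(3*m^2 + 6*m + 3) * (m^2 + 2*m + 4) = 3*m^4 + 12*m^3 + 27*m^2 + 30*m + 12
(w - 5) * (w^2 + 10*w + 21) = w^3 + 5*w^2 - 29*w - 105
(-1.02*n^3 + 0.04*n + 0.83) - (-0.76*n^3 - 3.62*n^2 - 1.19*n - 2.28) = -0.26*n^3 + 3.62*n^2 + 1.23*n + 3.11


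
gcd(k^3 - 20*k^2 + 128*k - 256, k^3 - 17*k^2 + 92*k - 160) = k^2 - 12*k + 32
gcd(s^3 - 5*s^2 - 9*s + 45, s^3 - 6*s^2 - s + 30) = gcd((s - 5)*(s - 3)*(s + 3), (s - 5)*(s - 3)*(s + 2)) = s^2 - 8*s + 15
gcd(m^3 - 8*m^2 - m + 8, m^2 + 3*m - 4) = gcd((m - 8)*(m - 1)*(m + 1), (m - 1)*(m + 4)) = m - 1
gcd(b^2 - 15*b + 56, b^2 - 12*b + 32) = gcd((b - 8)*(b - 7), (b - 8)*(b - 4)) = b - 8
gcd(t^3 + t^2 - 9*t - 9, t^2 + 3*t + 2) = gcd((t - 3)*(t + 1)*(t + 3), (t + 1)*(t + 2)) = t + 1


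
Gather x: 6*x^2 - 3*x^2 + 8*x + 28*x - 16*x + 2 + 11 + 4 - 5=3*x^2 + 20*x + 12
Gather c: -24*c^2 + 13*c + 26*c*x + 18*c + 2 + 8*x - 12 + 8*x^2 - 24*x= -24*c^2 + c*(26*x + 31) + 8*x^2 - 16*x - 10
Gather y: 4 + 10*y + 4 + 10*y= 20*y + 8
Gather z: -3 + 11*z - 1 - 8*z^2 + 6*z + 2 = -8*z^2 + 17*z - 2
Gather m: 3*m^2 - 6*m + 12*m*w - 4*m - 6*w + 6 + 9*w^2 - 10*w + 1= 3*m^2 + m*(12*w - 10) + 9*w^2 - 16*w + 7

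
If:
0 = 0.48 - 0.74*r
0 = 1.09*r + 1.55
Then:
No Solution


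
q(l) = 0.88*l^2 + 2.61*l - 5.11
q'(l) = 1.76*l + 2.61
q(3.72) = 16.78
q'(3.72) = 9.16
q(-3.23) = -4.36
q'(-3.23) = -3.07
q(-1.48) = -7.05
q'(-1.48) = 0.01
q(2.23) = 5.09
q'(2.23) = 6.53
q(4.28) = 22.18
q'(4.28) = 10.14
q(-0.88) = -6.73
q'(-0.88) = 1.06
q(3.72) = 16.78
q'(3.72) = 9.16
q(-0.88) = -6.73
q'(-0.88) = 1.06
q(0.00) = -5.11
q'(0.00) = 2.61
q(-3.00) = -5.02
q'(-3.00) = -2.67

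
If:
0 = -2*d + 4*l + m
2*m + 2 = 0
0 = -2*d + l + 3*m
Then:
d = -11/6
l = -2/3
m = -1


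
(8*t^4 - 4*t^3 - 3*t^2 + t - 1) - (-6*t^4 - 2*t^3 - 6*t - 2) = 14*t^4 - 2*t^3 - 3*t^2 + 7*t + 1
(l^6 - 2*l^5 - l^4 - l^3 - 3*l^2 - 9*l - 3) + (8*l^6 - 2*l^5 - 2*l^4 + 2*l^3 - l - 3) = 9*l^6 - 4*l^5 - 3*l^4 + l^3 - 3*l^2 - 10*l - 6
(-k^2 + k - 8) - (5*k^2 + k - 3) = -6*k^2 - 5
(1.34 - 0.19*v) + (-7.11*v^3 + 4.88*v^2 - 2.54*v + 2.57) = -7.11*v^3 + 4.88*v^2 - 2.73*v + 3.91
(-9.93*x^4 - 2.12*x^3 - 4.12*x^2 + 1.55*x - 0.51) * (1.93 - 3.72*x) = 36.9396*x^5 - 11.2785*x^4 + 11.2348*x^3 - 13.7176*x^2 + 4.8887*x - 0.9843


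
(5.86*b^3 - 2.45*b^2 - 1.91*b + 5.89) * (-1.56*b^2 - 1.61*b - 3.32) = -9.1416*b^5 - 5.6126*b^4 - 12.5311*b^3 + 2.0207*b^2 - 3.1417*b - 19.5548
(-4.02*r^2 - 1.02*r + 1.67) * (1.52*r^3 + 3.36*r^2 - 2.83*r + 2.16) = -6.1104*r^5 - 15.0576*r^4 + 10.4878*r^3 - 0.1854*r^2 - 6.9293*r + 3.6072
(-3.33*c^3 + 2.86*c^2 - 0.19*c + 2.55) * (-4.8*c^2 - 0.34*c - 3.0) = 15.984*c^5 - 12.5958*c^4 + 9.9296*c^3 - 20.7554*c^2 - 0.297*c - 7.65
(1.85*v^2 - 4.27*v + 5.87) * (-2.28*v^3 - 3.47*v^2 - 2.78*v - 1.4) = -4.218*v^5 + 3.3161*v^4 - 3.7097*v^3 - 11.0883*v^2 - 10.3406*v - 8.218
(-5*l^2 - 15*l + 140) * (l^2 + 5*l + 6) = -5*l^4 - 40*l^3 + 35*l^2 + 610*l + 840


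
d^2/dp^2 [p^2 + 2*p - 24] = 2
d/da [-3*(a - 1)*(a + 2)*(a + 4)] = -9*a^2 - 30*a - 6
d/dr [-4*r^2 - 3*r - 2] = -8*r - 3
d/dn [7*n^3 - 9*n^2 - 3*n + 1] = 21*n^2 - 18*n - 3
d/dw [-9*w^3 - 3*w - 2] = -27*w^2 - 3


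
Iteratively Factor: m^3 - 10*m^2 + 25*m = (m - 5)*(m^2 - 5*m) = (m - 5)^2*(m)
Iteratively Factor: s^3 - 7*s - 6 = (s + 1)*(s^2 - s - 6) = (s - 3)*(s + 1)*(s + 2)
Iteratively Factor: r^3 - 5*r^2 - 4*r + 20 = (r - 5)*(r^2 - 4) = (r - 5)*(r - 2)*(r + 2)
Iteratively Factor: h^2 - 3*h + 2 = (h - 2)*(h - 1)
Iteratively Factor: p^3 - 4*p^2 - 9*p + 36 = (p + 3)*(p^2 - 7*p + 12) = (p - 4)*(p + 3)*(p - 3)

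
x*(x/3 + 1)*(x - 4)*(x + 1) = x^4/3 - 13*x^2/3 - 4*x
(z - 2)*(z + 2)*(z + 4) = z^3 + 4*z^2 - 4*z - 16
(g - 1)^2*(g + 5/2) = g^3 + g^2/2 - 4*g + 5/2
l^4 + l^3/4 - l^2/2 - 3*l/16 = l*(l - 3/4)*(l + 1/2)^2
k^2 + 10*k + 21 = (k + 3)*(k + 7)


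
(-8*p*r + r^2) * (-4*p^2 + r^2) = 32*p^3*r - 4*p^2*r^2 - 8*p*r^3 + r^4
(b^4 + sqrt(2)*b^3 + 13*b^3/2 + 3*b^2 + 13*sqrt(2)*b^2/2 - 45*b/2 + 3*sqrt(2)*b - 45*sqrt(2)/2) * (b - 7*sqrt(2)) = b^5 - 6*sqrt(2)*b^4 + 13*b^4/2 - 39*sqrt(2)*b^3 - 11*b^3 - 227*b^2/2 - 18*sqrt(2)*b^2 - 42*b + 135*sqrt(2)*b + 315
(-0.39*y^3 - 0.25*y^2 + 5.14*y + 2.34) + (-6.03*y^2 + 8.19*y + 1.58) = -0.39*y^3 - 6.28*y^2 + 13.33*y + 3.92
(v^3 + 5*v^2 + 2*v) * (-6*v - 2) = -6*v^4 - 32*v^3 - 22*v^2 - 4*v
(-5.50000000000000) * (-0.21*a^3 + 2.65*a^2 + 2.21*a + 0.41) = 1.155*a^3 - 14.575*a^2 - 12.155*a - 2.255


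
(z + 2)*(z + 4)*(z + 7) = z^3 + 13*z^2 + 50*z + 56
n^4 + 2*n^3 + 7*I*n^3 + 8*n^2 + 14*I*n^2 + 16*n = n*(n + 2)*(n - I)*(n + 8*I)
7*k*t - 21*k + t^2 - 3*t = (7*k + t)*(t - 3)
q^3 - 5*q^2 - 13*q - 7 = (q - 7)*(q + 1)^2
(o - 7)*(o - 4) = o^2 - 11*o + 28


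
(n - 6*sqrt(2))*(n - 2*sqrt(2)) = n^2 - 8*sqrt(2)*n + 24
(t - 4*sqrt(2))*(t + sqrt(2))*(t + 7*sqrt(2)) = t^3 + 4*sqrt(2)*t^2 - 50*t - 56*sqrt(2)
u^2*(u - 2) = u^3 - 2*u^2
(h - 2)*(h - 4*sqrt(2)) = h^2 - 4*sqrt(2)*h - 2*h + 8*sqrt(2)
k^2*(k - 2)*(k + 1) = k^4 - k^3 - 2*k^2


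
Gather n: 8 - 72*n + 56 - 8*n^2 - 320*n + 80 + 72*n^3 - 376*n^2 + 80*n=72*n^3 - 384*n^2 - 312*n + 144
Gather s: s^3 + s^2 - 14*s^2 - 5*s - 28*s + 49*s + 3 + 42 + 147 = s^3 - 13*s^2 + 16*s + 192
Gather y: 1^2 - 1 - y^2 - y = -y^2 - y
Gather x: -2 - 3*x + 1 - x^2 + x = -x^2 - 2*x - 1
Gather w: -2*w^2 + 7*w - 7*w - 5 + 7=2 - 2*w^2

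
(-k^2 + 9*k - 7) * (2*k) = -2*k^3 + 18*k^2 - 14*k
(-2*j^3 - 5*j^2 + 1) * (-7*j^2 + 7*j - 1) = 14*j^5 + 21*j^4 - 33*j^3 - 2*j^2 + 7*j - 1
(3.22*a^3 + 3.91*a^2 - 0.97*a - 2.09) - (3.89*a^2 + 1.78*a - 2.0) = 3.22*a^3 + 0.02*a^2 - 2.75*a - 0.0899999999999999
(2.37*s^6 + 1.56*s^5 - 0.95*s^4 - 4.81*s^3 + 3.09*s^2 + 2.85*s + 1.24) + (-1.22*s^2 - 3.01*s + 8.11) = 2.37*s^6 + 1.56*s^5 - 0.95*s^4 - 4.81*s^3 + 1.87*s^2 - 0.16*s + 9.35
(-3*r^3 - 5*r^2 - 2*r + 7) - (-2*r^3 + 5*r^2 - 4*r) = -r^3 - 10*r^2 + 2*r + 7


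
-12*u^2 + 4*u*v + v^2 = (-2*u + v)*(6*u + v)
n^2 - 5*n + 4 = (n - 4)*(n - 1)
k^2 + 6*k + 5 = (k + 1)*(k + 5)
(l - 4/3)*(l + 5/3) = l^2 + l/3 - 20/9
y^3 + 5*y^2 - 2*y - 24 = (y - 2)*(y + 3)*(y + 4)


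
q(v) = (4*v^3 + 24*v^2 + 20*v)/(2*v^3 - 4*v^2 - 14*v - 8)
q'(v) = (-6*v^2 + 8*v + 14)*(4*v^3 + 24*v^2 + 20*v)/(2*v^3 - 4*v^2 - 14*v - 8)^2 + (12*v^2 + 48*v + 20)/(2*v^3 - 4*v^2 - 14*v - 8)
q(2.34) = -6.20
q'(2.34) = -5.37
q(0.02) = -0.05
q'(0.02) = -2.45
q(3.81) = -73.46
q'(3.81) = -398.96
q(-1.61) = -3.19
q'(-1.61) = -4.76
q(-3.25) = -0.70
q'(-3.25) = -0.59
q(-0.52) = 2.15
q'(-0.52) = -7.65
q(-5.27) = 0.07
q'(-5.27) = -0.26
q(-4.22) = -0.25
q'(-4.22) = -0.37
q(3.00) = -12.00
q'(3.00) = -14.50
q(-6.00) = 0.24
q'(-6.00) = -0.21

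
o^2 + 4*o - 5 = (o - 1)*(o + 5)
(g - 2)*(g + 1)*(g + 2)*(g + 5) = g^4 + 6*g^3 + g^2 - 24*g - 20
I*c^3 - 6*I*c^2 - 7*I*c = c*(c - 7)*(I*c + I)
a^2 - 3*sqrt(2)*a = a*(a - 3*sqrt(2))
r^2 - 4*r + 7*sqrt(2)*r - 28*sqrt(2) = (r - 4)*(r + 7*sqrt(2))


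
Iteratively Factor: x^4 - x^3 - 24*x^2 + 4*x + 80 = (x + 2)*(x^3 - 3*x^2 - 18*x + 40) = (x - 2)*(x + 2)*(x^2 - x - 20) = (x - 5)*(x - 2)*(x + 2)*(x + 4)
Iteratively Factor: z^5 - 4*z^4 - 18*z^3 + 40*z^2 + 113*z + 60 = (z + 1)*(z^4 - 5*z^3 - 13*z^2 + 53*z + 60) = (z - 4)*(z + 1)*(z^3 - z^2 - 17*z - 15) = (z - 4)*(z + 1)^2*(z^2 - 2*z - 15) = (z - 4)*(z + 1)^2*(z + 3)*(z - 5)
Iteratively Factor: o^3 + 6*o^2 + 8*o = (o + 2)*(o^2 + 4*o) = o*(o + 2)*(o + 4)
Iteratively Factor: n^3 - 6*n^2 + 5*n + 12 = (n + 1)*(n^2 - 7*n + 12) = (n - 4)*(n + 1)*(n - 3)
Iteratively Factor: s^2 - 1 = (s - 1)*(s + 1)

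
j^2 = j^2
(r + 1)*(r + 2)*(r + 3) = r^3 + 6*r^2 + 11*r + 6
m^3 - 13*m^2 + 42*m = m*(m - 7)*(m - 6)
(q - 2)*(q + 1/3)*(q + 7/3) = q^3 + 2*q^2/3 - 41*q/9 - 14/9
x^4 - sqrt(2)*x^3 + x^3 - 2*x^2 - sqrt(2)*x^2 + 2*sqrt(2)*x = x*(x - 1)*(x + 2)*(x - sqrt(2))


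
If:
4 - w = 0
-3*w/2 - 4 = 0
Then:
No Solution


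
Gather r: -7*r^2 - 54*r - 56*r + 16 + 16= -7*r^2 - 110*r + 32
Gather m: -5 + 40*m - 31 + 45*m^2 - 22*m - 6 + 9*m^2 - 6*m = 54*m^2 + 12*m - 42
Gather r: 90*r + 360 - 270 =90*r + 90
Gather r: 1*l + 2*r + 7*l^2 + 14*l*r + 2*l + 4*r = 7*l^2 + 3*l + r*(14*l + 6)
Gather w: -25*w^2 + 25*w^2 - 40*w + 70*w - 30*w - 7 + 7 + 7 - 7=0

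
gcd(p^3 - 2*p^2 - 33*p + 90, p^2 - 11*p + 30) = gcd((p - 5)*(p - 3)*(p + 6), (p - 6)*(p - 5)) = p - 5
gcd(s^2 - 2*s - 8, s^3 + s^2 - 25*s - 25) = 1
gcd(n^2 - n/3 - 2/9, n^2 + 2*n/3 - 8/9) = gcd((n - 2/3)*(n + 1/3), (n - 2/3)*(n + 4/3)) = n - 2/3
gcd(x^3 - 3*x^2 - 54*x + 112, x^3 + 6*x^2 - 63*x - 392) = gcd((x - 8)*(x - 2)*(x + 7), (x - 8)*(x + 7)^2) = x^2 - x - 56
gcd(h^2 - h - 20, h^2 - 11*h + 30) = h - 5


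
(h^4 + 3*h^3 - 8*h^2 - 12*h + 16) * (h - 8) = h^5 - 5*h^4 - 32*h^3 + 52*h^2 + 112*h - 128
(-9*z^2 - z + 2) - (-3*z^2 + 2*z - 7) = -6*z^2 - 3*z + 9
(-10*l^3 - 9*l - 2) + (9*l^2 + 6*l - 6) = -10*l^3 + 9*l^2 - 3*l - 8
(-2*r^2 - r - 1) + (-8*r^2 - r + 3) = -10*r^2 - 2*r + 2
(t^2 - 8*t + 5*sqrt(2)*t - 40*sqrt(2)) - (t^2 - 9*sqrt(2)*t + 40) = -8*t + 14*sqrt(2)*t - 40*sqrt(2) - 40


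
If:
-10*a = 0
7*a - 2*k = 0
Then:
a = 0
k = 0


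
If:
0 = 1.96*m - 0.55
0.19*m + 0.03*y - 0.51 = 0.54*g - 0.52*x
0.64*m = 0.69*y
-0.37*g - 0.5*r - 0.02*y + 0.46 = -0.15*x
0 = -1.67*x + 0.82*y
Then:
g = -0.71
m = 0.28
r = 1.47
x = 0.13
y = 0.26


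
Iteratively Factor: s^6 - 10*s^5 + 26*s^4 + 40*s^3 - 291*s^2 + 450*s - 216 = (s - 4)*(s^5 - 6*s^4 + 2*s^3 + 48*s^2 - 99*s + 54) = (s - 4)*(s - 1)*(s^4 - 5*s^3 - 3*s^2 + 45*s - 54) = (s - 4)*(s - 3)*(s - 1)*(s^3 - 2*s^2 - 9*s + 18) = (s - 4)*(s - 3)*(s - 2)*(s - 1)*(s^2 - 9) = (s - 4)*(s - 3)*(s - 2)*(s - 1)*(s + 3)*(s - 3)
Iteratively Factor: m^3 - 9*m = (m)*(m^2 - 9) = m*(m - 3)*(m + 3)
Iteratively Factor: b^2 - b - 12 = (b + 3)*(b - 4)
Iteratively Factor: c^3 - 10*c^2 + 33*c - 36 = (c - 4)*(c^2 - 6*c + 9) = (c - 4)*(c - 3)*(c - 3)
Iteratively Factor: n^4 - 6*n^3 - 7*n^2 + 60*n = (n)*(n^3 - 6*n^2 - 7*n + 60) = n*(n - 4)*(n^2 - 2*n - 15) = n*(n - 4)*(n + 3)*(n - 5)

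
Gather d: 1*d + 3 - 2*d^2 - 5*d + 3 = -2*d^2 - 4*d + 6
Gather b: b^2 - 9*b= b^2 - 9*b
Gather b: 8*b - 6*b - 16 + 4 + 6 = 2*b - 6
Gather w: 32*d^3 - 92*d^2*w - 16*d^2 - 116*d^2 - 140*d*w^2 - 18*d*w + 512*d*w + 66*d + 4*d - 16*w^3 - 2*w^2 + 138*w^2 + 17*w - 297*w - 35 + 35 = 32*d^3 - 132*d^2 + 70*d - 16*w^3 + w^2*(136 - 140*d) + w*(-92*d^2 + 494*d - 280)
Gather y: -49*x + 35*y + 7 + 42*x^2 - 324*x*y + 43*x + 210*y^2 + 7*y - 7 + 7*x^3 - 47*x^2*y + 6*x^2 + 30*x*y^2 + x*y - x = 7*x^3 + 48*x^2 - 7*x + y^2*(30*x + 210) + y*(-47*x^2 - 323*x + 42)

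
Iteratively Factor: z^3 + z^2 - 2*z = (z)*(z^2 + z - 2) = z*(z + 2)*(z - 1)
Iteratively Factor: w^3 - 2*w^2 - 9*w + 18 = (w + 3)*(w^2 - 5*w + 6) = (w - 3)*(w + 3)*(w - 2)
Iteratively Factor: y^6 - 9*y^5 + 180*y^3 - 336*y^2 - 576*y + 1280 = (y + 4)*(y^5 - 13*y^4 + 52*y^3 - 28*y^2 - 224*y + 320) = (y - 5)*(y + 4)*(y^4 - 8*y^3 + 12*y^2 + 32*y - 64) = (y - 5)*(y + 2)*(y + 4)*(y^3 - 10*y^2 + 32*y - 32) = (y - 5)*(y - 4)*(y + 2)*(y + 4)*(y^2 - 6*y + 8) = (y - 5)*(y - 4)*(y - 2)*(y + 2)*(y + 4)*(y - 4)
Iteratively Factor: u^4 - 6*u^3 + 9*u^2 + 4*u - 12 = (u - 2)*(u^3 - 4*u^2 + u + 6) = (u - 3)*(u - 2)*(u^2 - u - 2) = (u - 3)*(u - 2)*(u + 1)*(u - 2)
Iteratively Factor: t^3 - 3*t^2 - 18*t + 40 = (t - 5)*(t^2 + 2*t - 8) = (t - 5)*(t + 4)*(t - 2)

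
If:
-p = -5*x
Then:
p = 5*x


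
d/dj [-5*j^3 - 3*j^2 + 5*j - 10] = -15*j^2 - 6*j + 5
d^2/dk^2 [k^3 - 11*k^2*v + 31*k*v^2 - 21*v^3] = 6*k - 22*v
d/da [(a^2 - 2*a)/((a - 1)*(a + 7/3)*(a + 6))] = 3*(-3*a^4 + 12*a^3 + 61*a^2 - 84*a + 84)/(9*a^6 + 132*a^5 + 586*a^4 + 496*a^3 - 1559*a^2 - 1428*a + 1764)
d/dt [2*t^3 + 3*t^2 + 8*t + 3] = 6*t^2 + 6*t + 8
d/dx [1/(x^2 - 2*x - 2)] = 2*(1 - x)/(-x^2 + 2*x + 2)^2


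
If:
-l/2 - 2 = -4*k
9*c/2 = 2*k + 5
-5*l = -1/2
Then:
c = 241/180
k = 41/80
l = 1/10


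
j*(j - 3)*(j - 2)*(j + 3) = j^4 - 2*j^3 - 9*j^2 + 18*j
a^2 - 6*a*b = a*(a - 6*b)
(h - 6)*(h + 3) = h^2 - 3*h - 18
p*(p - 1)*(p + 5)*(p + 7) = p^4 + 11*p^3 + 23*p^2 - 35*p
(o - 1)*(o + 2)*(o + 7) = o^3 + 8*o^2 + 5*o - 14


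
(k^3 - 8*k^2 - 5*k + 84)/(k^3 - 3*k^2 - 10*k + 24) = (k - 7)/(k - 2)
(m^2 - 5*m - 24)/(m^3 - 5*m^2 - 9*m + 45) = (m - 8)/(m^2 - 8*m + 15)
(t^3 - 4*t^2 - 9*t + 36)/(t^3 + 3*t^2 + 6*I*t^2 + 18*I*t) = (t^2 - 7*t + 12)/(t*(t + 6*I))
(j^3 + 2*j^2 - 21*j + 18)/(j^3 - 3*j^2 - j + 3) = (j + 6)/(j + 1)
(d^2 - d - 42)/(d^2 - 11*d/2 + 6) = 2*(d^2 - d - 42)/(2*d^2 - 11*d + 12)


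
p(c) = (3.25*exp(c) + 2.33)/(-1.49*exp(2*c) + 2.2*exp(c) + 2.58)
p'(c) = (3.25*exp(c) + 2.33)*(2.98*exp(2*c) - 2.2*exp(c))/(-1.49*exp(2*c) + 2.2*exp(c) + 2.58)^2 + 3.25*exp(c)/(-1.49*exp(2*c) + 2.2*exp(c) + 2.58)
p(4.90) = -0.02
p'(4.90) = 0.02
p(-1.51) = 1.02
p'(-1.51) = 0.12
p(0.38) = 2.71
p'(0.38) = 5.10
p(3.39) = -0.08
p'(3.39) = 0.09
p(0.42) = 2.94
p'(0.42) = 6.21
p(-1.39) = 1.03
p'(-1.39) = 0.14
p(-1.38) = 1.04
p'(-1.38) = 0.14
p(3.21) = -0.10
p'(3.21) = 0.11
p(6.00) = -0.00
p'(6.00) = 0.01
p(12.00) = 0.00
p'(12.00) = 0.00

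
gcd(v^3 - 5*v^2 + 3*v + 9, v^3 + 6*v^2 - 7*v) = 1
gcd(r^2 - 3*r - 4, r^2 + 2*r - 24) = r - 4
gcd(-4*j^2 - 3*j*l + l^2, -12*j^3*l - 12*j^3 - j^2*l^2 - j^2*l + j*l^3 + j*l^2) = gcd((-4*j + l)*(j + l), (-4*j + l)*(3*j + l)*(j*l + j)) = 4*j - l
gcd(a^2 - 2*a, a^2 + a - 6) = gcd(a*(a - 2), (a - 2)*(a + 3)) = a - 2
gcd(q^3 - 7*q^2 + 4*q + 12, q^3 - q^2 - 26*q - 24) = q^2 - 5*q - 6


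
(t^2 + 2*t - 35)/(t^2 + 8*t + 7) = (t - 5)/(t + 1)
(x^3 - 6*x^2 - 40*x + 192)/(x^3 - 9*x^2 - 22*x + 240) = (x^2 + 2*x - 24)/(x^2 - x - 30)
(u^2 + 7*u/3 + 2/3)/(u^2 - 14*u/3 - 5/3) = (u + 2)/(u - 5)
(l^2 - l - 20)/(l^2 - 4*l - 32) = (l - 5)/(l - 8)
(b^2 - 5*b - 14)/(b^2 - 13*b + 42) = (b + 2)/(b - 6)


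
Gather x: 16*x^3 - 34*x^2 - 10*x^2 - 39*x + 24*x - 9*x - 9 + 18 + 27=16*x^3 - 44*x^2 - 24*x + 36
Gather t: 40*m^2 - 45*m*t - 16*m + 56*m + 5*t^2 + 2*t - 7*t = 40*m^2 + 40*m + 5*t^2 + t*(-45*m - 5)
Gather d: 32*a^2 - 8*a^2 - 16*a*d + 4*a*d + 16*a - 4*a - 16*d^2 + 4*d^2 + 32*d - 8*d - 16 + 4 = 24*a^2 + 12*a - 12*d^2 + d*(24 - 12*a) - 12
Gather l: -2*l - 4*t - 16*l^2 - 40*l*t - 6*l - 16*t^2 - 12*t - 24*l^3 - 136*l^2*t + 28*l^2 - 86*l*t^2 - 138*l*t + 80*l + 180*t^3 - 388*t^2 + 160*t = -24*l^3 + l^2*(12 - 136*t) + l*(-86*t^2 - 178*t + 72) + 180*t^3 - 404*t^2 + 144*t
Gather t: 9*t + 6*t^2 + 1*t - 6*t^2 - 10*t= 0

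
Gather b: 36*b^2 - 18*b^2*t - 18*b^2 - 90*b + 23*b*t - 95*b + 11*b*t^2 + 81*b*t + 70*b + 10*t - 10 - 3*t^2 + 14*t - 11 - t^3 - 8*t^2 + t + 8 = b^2*(18 - 18*t) + b*(11*t^2 + 104*t - 115) - t^3 - 11*t^2 + 25*t - 13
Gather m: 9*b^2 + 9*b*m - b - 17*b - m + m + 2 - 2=9*b^2 + 9*b*m - 18*b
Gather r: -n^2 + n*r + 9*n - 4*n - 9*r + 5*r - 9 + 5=-n^2 + 5*n + r*(n - 4) - 4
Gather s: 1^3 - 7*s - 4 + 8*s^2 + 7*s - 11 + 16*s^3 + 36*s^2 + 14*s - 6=16*s^3 + 44*s^2 + 14*s - 20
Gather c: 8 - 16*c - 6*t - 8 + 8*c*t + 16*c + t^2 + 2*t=8*c*t + t^2 - 4*t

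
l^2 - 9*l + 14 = (l - 7)*(l - 2)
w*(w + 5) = w^2 + 5*w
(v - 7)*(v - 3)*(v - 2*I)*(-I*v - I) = -I*v^4 - 2*v^3 + 9*I*v^3 + 18*v^2 - 11*I*v^2 - 22*v - 21*I*v - 42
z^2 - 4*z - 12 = (z - 6)*(z + 2)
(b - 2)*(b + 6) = b^2 + 4*b - 12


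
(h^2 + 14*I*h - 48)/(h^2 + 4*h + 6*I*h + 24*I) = (h + 8*I)/(h + 4)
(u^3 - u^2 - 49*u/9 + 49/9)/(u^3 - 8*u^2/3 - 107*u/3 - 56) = (3*u^2 - 10*u + 7)/(3*(u^2 - 5*u - 24))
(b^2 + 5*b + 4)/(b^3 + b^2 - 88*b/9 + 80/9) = 9*(b + 1)/(9*b^2 - 27*b + 20)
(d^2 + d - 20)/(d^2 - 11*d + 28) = (d + 5)/(d - 7)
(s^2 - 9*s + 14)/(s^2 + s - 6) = (s - 7)/(s + 3)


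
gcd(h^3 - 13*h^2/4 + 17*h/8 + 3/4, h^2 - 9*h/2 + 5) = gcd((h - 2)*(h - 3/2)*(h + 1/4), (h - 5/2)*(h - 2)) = h - 2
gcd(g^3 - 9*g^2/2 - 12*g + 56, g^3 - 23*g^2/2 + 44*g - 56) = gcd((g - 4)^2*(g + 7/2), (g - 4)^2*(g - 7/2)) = g^2 - 8*g + 16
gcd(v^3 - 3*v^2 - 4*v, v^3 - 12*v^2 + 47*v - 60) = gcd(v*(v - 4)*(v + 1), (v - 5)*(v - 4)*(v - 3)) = v - 4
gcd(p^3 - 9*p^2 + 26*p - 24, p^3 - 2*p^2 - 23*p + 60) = p^2 - 7*p + 12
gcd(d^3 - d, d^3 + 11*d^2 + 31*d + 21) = d + 1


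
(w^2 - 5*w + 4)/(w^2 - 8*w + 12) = (w^2 - 5*w + 4)/(w^2 - 8*w + 12)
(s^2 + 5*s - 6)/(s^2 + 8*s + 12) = (s - 1)/(s + 2)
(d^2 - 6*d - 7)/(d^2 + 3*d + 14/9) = 9*(d^2 - 6*d - 7)/(9*d^2 + 27*d + 14)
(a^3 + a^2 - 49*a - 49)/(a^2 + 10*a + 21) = (a^2 - 6*a - 7)/(a + 3)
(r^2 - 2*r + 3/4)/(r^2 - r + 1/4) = (2*r - 3)/(2*r - 1)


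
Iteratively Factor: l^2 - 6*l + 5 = (l - 5)*(l - 1)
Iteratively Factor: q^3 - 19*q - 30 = (q + 3)*(q^2 - 3*q - 10) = (q + 2)*(q + 3)*(q - 5)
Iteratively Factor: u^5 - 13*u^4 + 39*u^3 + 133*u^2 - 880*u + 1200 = (u - 3)*(u^4 - 10*u^3 + 9*u^2 + 160*u - 400) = (u - 5)*(u - 3)*(u^3 - 5*u^2 - 16*u + 80) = (u - 5)^2*(u - 3)*(u^2 - 16) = (u - 5)^2*(u - 4)*(u - 3)*(u + 4)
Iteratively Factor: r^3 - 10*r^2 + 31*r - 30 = (r - 2)*(r^2 - 8*r + 15) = (r - 3)*(r - 2)*(r - 5)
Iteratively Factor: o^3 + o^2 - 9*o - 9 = (o + 1)*(o^2 - 9) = (o - 3)*(o + 1)*(o + 3)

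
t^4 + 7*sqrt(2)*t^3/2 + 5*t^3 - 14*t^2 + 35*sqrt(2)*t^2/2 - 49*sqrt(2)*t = t*(t - 2)*(t + 7)*(t + 7*sqrt(2)/2)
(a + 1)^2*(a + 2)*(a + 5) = a^4 + 9*a^3 + 25*a^2 + 27*a + 10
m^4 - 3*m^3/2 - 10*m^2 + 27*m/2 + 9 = (m - 3)*(m - 2)*(m + 1/2)*(m + 3)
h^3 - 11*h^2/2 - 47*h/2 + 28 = (h - 8)*(h - 1)*(h + 7/2)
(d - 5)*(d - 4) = d^2 - 9*d + 20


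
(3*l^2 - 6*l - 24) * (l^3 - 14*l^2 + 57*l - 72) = 3*l^5 - 48*l^4 + 231*l^3 - 222*l^2 - 936*l + 1728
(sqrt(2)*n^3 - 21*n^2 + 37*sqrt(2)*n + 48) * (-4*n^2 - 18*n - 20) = -4*sqrt(2)*n^5 - 18*sqrt(2)*n^4 + 84*n^4 - 168*sqrt(2)*n^3 + 378*n^3 - 666*sqrt(2)*n^2 + 228*n^2 - 740*sqrt(2)*n - 864*n - 960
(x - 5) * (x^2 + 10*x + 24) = x^3 + 5*x^2 - 26*x - 120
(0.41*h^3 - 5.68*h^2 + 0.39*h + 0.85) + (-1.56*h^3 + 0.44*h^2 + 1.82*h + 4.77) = -1.15*h^3 - 5.24*h^2 + 2.21*h + 5.62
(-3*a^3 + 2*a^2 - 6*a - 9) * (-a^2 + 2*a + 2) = 3*a^5 - 8*a^4 + 4*a^3 + a^2 - 30*a - 18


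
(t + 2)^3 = t^3 + 6*t^2 + 12*t + 8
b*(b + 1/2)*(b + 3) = b^3 + 7*b^2/2 + 3*b/2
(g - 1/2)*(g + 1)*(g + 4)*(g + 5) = g^4 + 19*g^3/2 + 24*g^2 + 11*g/2 - 10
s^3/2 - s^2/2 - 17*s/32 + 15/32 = (s/2 + 1/2)*(s - 5/4)*(s - 3/4)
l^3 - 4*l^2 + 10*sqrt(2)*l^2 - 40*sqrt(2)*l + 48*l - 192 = (l - 4)*(l + 4*sqrt(2))*(l + 6*sqrt(2))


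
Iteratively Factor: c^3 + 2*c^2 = (c)*(c^2 + 2*c) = c*(c + 2)*(c)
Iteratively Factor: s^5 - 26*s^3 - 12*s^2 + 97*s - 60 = (s - 1)*(s^4 + s^3 - 25*s^2 - 37*s + 60) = (s - 1)*(s + 3)*(s^3 - 2*s^2 - 19*s + 20) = (s - 5)*(s - 1)*(s + 3)*(s^2 + 3*s - 4) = (s - 5)*(s - 1)*(s + 3)*(s + 4)*(s - 1)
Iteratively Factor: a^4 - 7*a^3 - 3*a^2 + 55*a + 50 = (a - 5)*(a^3 - 2*a^2 - 13*a - 10) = (a - 5)*(a + 2)*(a^2 - 4*a - 5) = (a - 5)^2*(a + 2)*(a + 1)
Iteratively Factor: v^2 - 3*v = (v - 3)*(v)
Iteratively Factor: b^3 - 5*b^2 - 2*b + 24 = (b + 2)*(b^2 - 7*b + 12) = (b - 4)*(b + 2)*(b - 3)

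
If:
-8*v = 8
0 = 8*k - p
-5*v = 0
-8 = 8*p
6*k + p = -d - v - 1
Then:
No Solution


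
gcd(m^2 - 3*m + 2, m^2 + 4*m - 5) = m - 1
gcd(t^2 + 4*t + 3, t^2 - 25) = 1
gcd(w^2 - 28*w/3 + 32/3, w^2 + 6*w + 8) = 1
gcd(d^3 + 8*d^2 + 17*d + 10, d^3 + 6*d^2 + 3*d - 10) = d^2 + 7*d + 10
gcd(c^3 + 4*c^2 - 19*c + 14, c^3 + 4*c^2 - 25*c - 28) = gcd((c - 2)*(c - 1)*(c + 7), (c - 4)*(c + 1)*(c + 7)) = c + 7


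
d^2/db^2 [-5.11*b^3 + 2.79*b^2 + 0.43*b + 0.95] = 5.58 - 30.66*b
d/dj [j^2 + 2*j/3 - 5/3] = 2*j + 2/3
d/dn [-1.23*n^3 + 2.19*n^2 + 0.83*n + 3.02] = -3.69*n^2 + 4.38*n + 0.83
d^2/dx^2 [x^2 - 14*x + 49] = 2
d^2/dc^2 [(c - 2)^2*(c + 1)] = 6*c - 6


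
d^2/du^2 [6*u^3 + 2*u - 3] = 36*u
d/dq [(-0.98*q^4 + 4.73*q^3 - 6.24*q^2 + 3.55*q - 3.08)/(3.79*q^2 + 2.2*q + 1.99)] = (-7.4284*q^5 + 11.4587*q^4 + 13.0112*q^3 + 1.0556*q^2 - 1.4888*q + 13.8405)/(14.3641*q^4 + 16.676*q^3 + 19.9242*q^2 + 8.756*q + 3.9601)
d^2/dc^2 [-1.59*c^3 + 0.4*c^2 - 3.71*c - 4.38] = 0.8 - 9.54*c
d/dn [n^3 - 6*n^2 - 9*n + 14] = 3*n^2 - 12*n - 9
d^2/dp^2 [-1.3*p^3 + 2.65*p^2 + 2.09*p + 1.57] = 5.3 - 7.8*p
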